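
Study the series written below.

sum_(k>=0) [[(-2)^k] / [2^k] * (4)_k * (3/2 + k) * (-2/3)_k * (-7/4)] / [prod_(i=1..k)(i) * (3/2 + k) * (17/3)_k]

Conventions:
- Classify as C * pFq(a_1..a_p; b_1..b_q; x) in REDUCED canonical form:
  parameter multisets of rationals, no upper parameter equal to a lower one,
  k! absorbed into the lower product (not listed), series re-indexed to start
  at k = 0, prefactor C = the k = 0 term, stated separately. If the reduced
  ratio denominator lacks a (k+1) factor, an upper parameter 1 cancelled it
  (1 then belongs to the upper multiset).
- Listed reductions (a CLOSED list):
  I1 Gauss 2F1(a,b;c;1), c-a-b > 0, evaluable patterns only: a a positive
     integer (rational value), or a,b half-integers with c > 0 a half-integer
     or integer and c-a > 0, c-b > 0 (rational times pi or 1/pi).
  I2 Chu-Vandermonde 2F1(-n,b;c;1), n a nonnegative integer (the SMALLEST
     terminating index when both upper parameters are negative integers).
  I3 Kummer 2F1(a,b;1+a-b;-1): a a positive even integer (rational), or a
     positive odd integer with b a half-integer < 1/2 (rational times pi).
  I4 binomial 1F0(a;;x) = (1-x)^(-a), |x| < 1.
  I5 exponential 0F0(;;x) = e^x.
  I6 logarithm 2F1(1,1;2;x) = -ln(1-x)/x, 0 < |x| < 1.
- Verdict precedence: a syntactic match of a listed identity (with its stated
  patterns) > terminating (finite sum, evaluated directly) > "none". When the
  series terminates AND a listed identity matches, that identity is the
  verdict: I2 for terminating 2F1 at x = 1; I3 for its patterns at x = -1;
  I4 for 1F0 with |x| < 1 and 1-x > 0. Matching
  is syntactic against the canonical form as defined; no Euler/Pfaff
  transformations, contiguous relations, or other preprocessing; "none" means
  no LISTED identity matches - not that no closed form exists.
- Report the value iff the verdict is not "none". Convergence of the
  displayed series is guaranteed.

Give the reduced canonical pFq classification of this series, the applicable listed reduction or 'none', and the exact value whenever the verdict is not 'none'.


Canonical form: C = -7/4 times 2F1 with upper {-2/3, 4}, lower {17/3}, x = -1. Verdict: Kummer (I3) fires (x = -1; c = 17/3 equals 1+a-b for upper {-2/3, 4}: listed pattern). Exact value: -539/216.

Key observation: t_0 being -7/4, the two k-th powers (C = -7/4) combine into one argument.
Ratio: r(k) = (-1) * (k-2/3) (k+4) / [(k+17/3) (k+1)] - poly over poly, x = (-1) from leading terms; C = -7/4 at k = 0.


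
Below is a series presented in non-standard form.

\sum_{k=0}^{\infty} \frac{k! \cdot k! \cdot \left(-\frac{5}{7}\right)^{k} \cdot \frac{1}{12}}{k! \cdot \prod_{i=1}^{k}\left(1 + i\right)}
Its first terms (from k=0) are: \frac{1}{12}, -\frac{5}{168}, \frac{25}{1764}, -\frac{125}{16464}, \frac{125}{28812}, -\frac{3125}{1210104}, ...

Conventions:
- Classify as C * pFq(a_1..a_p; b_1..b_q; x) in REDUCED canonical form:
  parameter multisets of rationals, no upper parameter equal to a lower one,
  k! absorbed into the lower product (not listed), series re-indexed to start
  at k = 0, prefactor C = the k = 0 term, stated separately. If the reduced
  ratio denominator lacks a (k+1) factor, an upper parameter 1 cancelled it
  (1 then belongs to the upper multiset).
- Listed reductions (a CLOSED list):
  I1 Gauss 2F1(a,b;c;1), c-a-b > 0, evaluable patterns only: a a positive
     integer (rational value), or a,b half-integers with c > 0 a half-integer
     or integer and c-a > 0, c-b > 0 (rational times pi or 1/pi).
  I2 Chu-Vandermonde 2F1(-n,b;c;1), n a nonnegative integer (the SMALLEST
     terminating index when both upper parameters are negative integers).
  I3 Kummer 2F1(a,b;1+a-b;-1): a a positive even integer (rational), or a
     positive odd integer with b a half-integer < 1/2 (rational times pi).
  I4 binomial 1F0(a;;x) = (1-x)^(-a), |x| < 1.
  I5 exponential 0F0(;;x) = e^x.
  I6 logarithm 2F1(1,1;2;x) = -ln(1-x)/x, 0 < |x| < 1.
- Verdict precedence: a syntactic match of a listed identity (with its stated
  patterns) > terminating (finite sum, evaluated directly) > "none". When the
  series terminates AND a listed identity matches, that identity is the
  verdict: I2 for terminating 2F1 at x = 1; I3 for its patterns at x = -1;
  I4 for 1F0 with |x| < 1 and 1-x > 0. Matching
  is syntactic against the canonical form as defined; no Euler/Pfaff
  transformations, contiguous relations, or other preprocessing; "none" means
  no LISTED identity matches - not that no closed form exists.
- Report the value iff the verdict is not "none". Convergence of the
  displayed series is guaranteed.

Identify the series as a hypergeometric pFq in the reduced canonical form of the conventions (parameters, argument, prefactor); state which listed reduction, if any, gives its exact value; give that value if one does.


Classification (C = \frac{1}{12}): 2F1 with upper {1, 1}, lower {2}, argument x = -\frac{5}{7}. Verdict (x = -\frac{5}{7}): the I6 logarithm reduction applies (the logarithm: parameters (1,1;2), x = -\frac{5}{7}). Its exact value is \frac{7}{60} \cdot \ln\left(\frac{12}{7}\right).

Key step: t_0 being \frac{1}{12}, the factorial ratio (prefactor 1/12) (k+a-1)!/(a-1)! is a rising factorial (a)_k.
Step ratio: r(k) = -\frac{5}{7} * (k+1) (k+1) / [(k+2) (k+1)] ; factor over Q: parameters, x = -\frac{5}{7}, and C = \frac{1}{12}.


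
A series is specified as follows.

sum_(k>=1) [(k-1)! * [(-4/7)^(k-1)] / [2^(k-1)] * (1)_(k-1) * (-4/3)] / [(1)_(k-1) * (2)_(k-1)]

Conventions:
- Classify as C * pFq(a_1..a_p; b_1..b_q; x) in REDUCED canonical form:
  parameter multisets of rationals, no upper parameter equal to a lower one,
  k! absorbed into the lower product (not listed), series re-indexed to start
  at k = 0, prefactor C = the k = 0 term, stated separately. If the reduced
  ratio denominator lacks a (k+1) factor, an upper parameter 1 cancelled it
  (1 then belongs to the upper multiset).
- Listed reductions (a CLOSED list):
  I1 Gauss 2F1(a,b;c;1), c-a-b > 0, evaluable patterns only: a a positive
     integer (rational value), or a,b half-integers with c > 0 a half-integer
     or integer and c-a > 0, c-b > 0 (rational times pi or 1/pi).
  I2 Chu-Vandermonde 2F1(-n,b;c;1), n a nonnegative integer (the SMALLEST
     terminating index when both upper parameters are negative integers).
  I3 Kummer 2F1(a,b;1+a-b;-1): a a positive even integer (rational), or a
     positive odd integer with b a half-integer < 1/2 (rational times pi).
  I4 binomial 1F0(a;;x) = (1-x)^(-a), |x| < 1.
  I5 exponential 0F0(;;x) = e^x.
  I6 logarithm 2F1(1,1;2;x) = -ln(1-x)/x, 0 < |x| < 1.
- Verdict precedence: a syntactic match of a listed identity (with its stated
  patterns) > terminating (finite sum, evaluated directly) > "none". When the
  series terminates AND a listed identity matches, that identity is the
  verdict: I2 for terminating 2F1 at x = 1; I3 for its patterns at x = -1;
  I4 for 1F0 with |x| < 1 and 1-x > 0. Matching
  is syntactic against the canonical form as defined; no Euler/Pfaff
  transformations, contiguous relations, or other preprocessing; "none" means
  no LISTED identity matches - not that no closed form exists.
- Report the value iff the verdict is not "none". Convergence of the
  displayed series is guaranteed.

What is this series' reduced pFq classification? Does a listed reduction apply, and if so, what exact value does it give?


x = -2/7 here; the reduced form reads 2F1, upper {1, 1}, lower {2}, C = -4/3. Verdict (x = -2/7): logarithm (I6) applies (the logarithm: parameters (1,1;2), x = -2/7). Hence: (-14/3) * ln(9/7).

First insight: x = (-2/7) and the two k-th powers (C = -4/3, x = -2/7) combine into one argument.
Adjacent-term ratio: r(k) = (-2/7) * (k+1) (k+1) / [(k+2) (k+1)] - rational; roots negated = parameters, x = (-2/7), C = -4/3.


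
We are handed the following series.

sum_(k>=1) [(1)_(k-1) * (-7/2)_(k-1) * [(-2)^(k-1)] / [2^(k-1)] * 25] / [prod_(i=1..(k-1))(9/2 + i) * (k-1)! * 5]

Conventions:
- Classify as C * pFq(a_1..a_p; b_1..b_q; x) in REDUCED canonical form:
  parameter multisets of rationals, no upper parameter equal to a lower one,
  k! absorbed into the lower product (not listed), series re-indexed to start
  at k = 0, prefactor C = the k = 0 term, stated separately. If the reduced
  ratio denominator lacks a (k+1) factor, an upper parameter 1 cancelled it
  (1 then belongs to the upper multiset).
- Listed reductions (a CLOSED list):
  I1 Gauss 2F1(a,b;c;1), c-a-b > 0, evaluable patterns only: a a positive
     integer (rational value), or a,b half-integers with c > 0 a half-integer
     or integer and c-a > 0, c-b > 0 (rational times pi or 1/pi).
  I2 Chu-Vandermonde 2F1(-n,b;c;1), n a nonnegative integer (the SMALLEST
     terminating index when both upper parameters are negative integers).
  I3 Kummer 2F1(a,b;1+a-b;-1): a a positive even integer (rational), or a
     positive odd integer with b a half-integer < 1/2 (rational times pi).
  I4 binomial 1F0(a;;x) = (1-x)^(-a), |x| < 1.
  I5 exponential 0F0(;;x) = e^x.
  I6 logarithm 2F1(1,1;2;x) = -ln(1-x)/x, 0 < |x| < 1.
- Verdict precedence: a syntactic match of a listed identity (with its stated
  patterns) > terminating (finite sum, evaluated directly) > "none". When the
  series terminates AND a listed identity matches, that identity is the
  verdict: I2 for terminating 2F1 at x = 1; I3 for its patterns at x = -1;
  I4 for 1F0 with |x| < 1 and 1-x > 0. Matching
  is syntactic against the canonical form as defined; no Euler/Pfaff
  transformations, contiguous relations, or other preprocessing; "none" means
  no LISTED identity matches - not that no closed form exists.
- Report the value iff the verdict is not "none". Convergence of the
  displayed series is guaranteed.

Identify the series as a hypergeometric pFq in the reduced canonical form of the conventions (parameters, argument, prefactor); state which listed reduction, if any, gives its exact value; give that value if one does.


x = -1 here; the reduced form reads 2F1, upper {-7/2, 1}, lower {11/2}, C = 5. Verdict: this is Kummer's theorem (I3) (x = -1; c = 11/2 equals 1+a-b for upper {-7/2, 1}: listed pattern). Hence: (1575/512) * pi.

The tell: with t_0 = 5, the constant factors (C = 5) combine into one prefactor.
Adjacent-term ratio: r(k) = (-1) * (k-7/2) (k+1) / [(k+11/2) (k+1)] ; factor over Q: parameters, x = (-1), and C = 5.


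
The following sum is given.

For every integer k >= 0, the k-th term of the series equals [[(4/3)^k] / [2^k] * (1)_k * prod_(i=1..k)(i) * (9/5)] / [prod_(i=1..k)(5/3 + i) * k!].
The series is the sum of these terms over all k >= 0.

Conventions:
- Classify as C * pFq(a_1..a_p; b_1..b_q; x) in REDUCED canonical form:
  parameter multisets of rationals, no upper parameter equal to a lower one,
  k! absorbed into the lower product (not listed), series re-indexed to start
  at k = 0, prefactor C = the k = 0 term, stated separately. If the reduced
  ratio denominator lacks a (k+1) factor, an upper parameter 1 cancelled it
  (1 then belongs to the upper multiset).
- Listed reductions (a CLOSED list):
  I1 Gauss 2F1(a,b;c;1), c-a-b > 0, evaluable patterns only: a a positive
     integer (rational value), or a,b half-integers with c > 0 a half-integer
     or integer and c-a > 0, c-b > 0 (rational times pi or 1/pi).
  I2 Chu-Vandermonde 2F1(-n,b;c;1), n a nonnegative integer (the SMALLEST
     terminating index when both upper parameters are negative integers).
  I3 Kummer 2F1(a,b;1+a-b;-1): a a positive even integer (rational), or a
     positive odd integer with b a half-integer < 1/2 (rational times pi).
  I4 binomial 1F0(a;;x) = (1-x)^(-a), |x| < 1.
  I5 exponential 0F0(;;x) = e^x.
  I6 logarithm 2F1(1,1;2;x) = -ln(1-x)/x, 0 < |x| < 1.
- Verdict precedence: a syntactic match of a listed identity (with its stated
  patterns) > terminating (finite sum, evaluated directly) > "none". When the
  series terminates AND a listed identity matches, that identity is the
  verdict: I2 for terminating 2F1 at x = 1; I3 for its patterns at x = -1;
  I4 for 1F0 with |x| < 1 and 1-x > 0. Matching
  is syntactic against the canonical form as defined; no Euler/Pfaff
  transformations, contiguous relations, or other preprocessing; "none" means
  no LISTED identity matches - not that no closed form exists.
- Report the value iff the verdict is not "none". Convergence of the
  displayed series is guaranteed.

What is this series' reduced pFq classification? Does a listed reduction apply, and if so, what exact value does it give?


At argument 2/3: a 2F1 with upper {1, 1}, lower {8/3}, scaled by C = 9/5. Verdict: none - this 2F1 at x = 2/3 matches no listed pattern, and upper {1, 1} holds no stopper.

Structural cue: from the first term 9/5: the two k-th powers (C = 9/5) combine into one argument.
Ratio: r(k) = (2/3) * (k+1) (k+1) / [(k+8/3) (k+1)] - poly over poly, x = (2/3) from leading terms; C = 9/5 at k = 0.


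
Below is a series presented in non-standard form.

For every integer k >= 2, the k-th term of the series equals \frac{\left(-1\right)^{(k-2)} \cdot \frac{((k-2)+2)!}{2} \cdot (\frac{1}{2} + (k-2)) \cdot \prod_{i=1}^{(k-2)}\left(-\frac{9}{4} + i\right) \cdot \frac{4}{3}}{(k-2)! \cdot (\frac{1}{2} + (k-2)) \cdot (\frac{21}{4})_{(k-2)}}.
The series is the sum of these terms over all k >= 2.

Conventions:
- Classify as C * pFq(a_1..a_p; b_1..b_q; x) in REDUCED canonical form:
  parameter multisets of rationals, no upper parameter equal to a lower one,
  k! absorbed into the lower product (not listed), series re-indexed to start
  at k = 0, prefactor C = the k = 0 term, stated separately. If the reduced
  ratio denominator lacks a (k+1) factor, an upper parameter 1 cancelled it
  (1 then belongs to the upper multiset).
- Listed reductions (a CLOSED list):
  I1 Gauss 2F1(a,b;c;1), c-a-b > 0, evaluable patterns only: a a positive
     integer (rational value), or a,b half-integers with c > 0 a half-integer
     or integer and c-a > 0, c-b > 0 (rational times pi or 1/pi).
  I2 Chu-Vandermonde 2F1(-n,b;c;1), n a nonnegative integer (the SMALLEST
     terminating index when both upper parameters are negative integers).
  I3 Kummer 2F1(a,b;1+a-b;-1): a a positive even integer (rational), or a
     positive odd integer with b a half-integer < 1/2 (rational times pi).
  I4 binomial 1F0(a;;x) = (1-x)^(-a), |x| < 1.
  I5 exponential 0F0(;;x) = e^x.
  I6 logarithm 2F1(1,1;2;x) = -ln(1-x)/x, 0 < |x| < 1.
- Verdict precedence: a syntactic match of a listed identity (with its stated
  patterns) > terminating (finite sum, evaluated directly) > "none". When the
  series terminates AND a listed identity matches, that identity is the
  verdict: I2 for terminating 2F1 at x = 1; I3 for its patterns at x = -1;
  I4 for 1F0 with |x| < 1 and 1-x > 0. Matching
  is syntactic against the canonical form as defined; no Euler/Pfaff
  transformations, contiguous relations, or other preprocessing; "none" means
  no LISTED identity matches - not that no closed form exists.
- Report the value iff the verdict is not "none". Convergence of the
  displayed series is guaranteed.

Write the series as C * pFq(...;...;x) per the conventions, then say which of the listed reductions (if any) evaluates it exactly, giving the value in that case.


x = -1 here; the reduced form reads 2F1, upper {-\frac{5}{4}, 3}, lower {\frac{21}{4}}, C = \frac{4}{3}. Verdict: no listed reduction: x = -1 and upper {-\frac{5}{4}, 3} fail every I1-I6 pattern.

Key observation: with t_0 = \frac{4}{3}, the running product (C = 4/3, x = -1) telescopes to a rising factorial.
Adjacent-term ratio: r(k) = -1 * (k-\frac{5}{4}) (k+3) / [(k+\frac{21}{4}) (k+1)] - poly over poly, x = -1 from leading terms; C = \frac{4}{3} at k = 0.


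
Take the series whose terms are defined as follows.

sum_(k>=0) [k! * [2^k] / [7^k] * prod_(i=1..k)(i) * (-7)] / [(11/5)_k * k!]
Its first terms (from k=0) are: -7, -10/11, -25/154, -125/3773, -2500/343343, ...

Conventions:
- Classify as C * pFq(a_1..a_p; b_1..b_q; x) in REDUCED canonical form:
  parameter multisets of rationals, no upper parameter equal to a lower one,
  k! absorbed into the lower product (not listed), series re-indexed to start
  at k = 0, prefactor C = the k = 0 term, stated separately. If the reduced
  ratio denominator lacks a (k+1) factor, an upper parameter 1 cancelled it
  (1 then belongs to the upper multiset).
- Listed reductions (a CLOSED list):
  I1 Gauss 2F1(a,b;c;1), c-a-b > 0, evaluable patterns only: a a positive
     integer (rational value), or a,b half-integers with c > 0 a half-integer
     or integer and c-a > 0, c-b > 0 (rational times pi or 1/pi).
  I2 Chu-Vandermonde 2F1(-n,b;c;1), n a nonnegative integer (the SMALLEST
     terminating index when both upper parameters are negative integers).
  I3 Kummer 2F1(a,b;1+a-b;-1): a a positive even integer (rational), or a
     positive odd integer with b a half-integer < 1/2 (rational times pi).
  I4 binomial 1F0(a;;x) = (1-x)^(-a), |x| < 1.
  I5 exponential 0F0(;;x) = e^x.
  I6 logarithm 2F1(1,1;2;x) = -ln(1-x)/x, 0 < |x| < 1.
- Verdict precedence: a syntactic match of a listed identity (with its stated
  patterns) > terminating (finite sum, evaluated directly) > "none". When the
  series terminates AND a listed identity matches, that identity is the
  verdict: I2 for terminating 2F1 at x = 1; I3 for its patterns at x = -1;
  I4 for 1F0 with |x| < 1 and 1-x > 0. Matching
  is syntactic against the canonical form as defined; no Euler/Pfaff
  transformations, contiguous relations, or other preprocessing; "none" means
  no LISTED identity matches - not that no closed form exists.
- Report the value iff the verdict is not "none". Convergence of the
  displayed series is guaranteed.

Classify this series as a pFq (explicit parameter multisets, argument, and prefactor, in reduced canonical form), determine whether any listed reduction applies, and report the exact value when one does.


x = 2/7 here; the reduced form reads 2F1, upper {1, 1}, lower {11/5}, C = -7. Verdict: none. Every listed pattern misses the 2F1 form at 2/7, upper {1, 1}.

First insight: t_0 being -7, the running product (C = -7) telescopes to a rising factorial.
Adjacent-term ratio: r(k) = (2/7) * (k+1) (k+1) / [(k+11/5) (k+1)] - poly over poly, x = (2/7) from leading terms; C = -7 at k = 0.


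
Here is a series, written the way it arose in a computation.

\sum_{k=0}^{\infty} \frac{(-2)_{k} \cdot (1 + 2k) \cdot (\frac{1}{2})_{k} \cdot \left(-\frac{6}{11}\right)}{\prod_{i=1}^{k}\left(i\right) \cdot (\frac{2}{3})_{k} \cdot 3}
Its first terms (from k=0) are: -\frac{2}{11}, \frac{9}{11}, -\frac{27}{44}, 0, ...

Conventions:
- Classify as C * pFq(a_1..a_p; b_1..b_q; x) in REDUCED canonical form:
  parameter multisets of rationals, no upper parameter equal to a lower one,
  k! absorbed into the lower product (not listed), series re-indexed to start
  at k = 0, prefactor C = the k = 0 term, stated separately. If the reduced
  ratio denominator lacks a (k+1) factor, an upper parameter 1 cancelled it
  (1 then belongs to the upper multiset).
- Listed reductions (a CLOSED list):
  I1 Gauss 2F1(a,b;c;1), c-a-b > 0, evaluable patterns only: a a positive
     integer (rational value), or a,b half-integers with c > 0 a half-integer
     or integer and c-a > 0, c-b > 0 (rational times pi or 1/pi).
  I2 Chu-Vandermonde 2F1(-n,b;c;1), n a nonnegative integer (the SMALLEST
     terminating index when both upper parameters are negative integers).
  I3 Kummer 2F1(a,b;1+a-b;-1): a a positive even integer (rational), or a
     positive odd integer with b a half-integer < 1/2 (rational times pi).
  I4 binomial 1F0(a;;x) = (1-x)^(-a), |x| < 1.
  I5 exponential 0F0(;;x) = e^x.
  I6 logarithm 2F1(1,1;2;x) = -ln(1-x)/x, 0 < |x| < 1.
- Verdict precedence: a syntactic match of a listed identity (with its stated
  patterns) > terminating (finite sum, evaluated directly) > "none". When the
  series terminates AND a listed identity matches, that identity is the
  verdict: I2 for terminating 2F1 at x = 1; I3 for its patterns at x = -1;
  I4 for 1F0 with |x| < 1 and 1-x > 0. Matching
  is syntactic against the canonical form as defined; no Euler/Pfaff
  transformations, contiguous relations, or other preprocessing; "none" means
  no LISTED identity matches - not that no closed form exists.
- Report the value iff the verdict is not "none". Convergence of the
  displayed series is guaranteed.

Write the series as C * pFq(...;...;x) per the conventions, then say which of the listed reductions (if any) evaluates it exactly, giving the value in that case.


This is -\frac{2}{11} * 2F1(-2, \frac{3}{2}; \frac{2}{3}; 1) in reduced canonical form. Verdict: Vandermonde's identity (I2) applies (terminating 2F1 at x = 1 with n = 2, b = 3/2, c = \frac{2}{3}). Hence: \frac{1}{44}.

Structural cue: from the first term -\frac{2}{11}: the (2k+1) factor (C = -2/11) shifts (1/2)_k to (3/2)_k.
Ratio: r(k) = 1 * (k-2) (k+\frac{3}{2}) / [(k+\frac{2}{3}) (k+1)] - rational in k. x = 1; t_0 = -\frac{2}{11}; negate the roots.


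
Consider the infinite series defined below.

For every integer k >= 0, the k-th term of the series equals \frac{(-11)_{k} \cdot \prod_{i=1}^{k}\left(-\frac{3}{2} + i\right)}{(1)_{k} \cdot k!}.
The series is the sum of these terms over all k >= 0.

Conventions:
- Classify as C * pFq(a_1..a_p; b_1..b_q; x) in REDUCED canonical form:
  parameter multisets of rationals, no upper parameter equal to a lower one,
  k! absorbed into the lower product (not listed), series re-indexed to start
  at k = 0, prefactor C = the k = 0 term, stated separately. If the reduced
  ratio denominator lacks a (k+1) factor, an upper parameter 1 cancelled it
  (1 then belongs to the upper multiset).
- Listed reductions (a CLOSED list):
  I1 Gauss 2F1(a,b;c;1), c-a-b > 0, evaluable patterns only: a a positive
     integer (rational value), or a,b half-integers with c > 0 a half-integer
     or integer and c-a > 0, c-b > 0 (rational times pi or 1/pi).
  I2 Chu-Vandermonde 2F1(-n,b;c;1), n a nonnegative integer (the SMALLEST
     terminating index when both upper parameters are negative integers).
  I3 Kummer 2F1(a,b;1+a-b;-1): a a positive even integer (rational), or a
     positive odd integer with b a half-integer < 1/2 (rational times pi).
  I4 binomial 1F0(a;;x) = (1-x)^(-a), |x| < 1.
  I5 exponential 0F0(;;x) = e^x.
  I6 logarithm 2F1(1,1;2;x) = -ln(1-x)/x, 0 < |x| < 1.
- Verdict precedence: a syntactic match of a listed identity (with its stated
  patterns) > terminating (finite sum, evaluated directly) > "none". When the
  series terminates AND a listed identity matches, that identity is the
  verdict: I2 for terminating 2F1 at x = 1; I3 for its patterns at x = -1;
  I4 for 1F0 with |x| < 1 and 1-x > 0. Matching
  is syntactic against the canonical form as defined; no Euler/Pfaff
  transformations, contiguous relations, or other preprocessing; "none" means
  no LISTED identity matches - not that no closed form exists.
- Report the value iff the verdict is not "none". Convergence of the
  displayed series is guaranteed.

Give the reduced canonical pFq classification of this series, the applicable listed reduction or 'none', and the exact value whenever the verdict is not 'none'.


Prefactor 1, argument 1: 2F1 with upper {-11, -\frac{1}{2}} over lower {1}. Verdict: Vandermonde's identity (I2) matches (terminating 2F1 at x = 1 with n = 11, b = -1/2, c = 1). Sum: \frac{2028117}{524288}.

Structural cue: from the first term 1: the running product (C = 1, x = 1) telescopes to a rising factorial.
Adjacent-term ratio: r(k) = 1 * (k-11) (k-\frac{1}{2}) / [(k+1) (k+1)] ; factor over Q: parameters, x = 1, and C = 1.


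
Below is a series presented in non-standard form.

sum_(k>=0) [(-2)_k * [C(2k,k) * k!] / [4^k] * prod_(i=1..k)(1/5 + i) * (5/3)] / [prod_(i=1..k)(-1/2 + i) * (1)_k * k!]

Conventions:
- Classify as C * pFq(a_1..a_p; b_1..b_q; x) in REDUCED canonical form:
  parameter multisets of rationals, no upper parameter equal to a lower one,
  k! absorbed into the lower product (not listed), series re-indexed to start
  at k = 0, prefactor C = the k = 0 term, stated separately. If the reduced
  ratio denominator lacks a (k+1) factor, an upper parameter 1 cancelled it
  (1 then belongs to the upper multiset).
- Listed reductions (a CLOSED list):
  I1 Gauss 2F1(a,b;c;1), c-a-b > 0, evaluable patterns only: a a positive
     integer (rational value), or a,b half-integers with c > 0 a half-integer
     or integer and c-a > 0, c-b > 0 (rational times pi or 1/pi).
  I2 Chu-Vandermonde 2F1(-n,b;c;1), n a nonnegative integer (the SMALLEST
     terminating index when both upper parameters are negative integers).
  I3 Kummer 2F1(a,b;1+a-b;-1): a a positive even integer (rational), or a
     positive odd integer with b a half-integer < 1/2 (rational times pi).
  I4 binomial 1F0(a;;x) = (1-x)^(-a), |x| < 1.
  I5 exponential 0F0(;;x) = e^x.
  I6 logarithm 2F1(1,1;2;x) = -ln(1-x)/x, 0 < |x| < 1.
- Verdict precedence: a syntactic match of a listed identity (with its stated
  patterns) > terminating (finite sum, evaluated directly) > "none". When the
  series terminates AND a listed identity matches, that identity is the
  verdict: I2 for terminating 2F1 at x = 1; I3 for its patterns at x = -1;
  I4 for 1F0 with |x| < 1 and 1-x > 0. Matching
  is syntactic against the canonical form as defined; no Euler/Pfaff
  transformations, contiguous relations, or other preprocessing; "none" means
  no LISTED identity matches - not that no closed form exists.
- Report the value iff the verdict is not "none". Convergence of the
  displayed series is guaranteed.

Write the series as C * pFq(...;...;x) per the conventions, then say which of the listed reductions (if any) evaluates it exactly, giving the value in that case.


The series (x = 1) is 2F1: upper {-2, 6/5}, lower {1}, prefactor 5/3. Verdict: Chu-Vandermonde (I2) applies (terminating 2F1 at x = 1 with n = 2, b = 6/5, c = 1). Value: -2/15.

Key step: with t_0 = 5/3, the parameter 1/2 appears in both the upper and lower lists and cancels.
Consecutive-term ratio: r(k) = 1 * (k-2) (k+6/5) / [(k+1) (k+1)] - poly over poly, x = 1 from leading terms; C = 5/3 at k = 0.


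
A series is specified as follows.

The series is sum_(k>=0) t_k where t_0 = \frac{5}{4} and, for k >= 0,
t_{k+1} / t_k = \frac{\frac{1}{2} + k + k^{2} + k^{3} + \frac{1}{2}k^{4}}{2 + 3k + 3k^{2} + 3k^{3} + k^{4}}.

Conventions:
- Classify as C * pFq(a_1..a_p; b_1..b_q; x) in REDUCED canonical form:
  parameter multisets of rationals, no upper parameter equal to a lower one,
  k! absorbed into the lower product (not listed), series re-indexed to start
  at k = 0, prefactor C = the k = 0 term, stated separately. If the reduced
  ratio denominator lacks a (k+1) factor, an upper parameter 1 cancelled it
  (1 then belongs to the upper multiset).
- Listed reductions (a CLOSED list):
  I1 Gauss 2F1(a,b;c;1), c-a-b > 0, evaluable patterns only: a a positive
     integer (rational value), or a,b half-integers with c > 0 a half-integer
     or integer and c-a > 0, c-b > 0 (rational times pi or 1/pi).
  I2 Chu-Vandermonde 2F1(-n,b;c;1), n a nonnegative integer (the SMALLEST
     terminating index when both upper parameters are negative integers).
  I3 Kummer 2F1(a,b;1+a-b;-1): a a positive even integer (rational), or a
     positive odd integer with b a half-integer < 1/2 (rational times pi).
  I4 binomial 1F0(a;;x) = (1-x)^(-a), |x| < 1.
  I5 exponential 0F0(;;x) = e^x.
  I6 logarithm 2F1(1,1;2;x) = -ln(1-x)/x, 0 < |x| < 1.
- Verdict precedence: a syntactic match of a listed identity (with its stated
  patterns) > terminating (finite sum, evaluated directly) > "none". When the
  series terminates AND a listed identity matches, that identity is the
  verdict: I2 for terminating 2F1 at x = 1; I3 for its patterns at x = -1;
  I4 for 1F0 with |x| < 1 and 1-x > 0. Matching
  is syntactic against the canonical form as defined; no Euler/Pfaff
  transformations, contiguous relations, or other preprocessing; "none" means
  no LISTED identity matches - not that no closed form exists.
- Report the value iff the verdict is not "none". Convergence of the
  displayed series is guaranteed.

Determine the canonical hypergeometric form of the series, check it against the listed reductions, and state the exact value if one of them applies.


Key observation: t_0 being \frac{5}{4}, the ratio is unreduced: k^2 + 1 divides both sides (C = 5/4, x = 1/2).
Adjacent-term ratio: r(k) = \frac{1}{2} * (k+1) (k+1) / [(k+2) (k+1)] - rational in k, leading ratio \frac{1}{2}; with t_0 = \frac{5}{4}, classification follows.

At argument \frac{1}{2}: a 2F1 with upper {1, 1}, lower {2}, scaled by C = \frac{5}{4}. Verdict: the logarithmic series (I6) matches (the logarithm: parameters (1,1;2), x = \frac{1}{2}). Value: \left(-\frac{5}{2}\right) \cdot \ln\left(\frac{1}{2}\right).


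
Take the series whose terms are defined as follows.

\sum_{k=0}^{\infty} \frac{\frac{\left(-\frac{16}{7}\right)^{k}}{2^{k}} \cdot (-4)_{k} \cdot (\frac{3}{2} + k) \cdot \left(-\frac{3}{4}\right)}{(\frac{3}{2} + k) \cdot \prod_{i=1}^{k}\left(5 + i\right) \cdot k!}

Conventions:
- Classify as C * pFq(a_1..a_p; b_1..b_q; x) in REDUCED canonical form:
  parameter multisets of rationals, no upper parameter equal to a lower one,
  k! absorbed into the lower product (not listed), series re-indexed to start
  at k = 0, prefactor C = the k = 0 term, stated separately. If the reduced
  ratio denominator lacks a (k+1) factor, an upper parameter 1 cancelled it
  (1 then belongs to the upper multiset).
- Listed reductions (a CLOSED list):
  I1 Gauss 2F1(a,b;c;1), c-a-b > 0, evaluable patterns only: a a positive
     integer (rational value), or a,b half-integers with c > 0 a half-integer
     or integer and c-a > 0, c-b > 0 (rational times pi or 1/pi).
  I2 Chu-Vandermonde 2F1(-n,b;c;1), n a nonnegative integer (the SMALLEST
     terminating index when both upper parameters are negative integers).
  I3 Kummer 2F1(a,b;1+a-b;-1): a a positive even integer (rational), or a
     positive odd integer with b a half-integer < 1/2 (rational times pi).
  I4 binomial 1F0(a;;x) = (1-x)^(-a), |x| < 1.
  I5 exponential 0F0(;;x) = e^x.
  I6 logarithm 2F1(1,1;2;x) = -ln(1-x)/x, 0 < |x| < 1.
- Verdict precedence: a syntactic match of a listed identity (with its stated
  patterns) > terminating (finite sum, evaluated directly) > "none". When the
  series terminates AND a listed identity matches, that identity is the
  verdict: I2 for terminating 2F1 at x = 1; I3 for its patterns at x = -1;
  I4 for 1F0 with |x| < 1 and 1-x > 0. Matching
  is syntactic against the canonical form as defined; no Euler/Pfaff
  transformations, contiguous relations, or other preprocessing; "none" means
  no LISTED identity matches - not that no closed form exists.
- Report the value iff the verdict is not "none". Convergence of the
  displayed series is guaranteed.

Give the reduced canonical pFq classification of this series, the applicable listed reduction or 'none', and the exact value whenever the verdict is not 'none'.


First insight: x = -\frac{8}{7} and striking the common factor k + 3/2 reduces the term (C = -3/4, x = -8/7).
Ratio: r(k) = -\frac{8}{7} * (k-4) / [(k+6) (k+1)] - poly over poly, x = -\frac{8}{7} from leading terms; C = -\frac{3}{4} at k = 0.

Canonical form: C = -\frac{3}{4} times 1F1 with upper {-4}, lower {6}, x = -\frac{8}{7}. Verdict: terminating at k = 4: the factor (-4)_k kills every later term; summing the 5 survivors is exact. Exact value: -\frac{892525}{605052}.


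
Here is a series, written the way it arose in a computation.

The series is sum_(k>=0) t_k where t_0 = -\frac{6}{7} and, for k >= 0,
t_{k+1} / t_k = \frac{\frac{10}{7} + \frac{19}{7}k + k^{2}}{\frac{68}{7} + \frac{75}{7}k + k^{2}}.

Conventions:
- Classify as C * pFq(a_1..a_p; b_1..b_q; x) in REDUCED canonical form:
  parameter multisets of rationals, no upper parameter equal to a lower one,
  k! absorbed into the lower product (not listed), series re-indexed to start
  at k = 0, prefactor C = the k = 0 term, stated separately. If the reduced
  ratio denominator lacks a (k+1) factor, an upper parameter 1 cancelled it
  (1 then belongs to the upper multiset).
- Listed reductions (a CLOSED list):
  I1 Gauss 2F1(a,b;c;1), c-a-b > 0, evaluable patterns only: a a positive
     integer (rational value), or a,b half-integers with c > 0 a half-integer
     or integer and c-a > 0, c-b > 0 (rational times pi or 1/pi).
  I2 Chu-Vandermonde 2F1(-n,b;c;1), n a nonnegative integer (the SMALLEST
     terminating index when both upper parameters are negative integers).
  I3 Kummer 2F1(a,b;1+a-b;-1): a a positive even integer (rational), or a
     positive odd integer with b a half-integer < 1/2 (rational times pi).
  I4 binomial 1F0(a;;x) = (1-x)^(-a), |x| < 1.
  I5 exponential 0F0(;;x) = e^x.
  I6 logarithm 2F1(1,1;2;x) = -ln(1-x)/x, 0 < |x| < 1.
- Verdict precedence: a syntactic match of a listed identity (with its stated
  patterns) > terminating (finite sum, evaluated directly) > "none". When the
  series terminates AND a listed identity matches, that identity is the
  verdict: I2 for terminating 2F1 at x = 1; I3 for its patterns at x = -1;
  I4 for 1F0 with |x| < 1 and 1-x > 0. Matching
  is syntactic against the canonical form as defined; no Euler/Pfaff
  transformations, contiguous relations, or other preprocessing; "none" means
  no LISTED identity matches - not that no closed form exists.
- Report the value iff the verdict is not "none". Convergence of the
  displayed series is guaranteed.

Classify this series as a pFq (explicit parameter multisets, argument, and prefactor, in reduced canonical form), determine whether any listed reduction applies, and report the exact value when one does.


Reduced: x = 1, 2F1, upper = {\frac{5}{7}, 2}, lower = {\frac{68}{7}}, C = -\frac{6}{7}. Verdict: Gauss (I1, integer-parameter pattern) applies (x = 1: the Gamma ratio telescopes since c-a-b = 7 > 0 and a = 2 in Z>0). Its exact value is -\frac{4941}{4802}.

Structural cue: with t_0 = -\frac{6}{7}, factor the ratio over Q (C = -6/7): negated roots = parameters.
Adjacent-term ratio: r(k) = 1 * (k+\frac{5}{7}) (k+2) / [(k+\frac{68}{7}) (k+1)] ; factor over Q: parameters, x = 1, and C = -\frac{6}{7}.


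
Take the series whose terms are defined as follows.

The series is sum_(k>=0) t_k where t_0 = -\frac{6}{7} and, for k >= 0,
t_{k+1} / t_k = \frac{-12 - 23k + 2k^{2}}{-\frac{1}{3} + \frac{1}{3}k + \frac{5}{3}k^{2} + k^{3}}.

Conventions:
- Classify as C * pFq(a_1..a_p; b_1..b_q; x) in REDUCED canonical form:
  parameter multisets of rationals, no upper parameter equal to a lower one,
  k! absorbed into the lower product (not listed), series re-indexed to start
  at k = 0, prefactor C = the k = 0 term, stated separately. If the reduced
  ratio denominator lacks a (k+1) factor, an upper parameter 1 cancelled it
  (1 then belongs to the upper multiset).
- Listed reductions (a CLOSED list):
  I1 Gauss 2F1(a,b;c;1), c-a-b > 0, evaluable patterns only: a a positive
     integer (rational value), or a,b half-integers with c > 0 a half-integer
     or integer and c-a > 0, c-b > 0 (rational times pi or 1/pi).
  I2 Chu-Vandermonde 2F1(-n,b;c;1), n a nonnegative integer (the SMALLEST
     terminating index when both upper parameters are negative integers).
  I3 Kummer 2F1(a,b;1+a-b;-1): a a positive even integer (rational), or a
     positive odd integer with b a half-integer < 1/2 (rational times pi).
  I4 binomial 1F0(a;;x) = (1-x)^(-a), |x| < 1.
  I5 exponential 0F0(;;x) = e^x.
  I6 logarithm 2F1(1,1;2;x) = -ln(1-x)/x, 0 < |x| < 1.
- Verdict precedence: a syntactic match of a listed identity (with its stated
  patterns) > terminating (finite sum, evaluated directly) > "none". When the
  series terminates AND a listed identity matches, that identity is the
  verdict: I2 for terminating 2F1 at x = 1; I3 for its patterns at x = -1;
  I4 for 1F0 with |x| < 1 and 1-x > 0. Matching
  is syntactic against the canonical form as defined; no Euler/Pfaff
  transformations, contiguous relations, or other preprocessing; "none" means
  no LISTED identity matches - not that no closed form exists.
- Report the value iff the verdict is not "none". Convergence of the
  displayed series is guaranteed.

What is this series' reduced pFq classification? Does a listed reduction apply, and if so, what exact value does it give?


This is -\frac{6}{7} * 2F2(-12, \frac{1}{2}; -\frac{1}{3}, 1; 2) in reduced canonical form. Verdict: terminating - upper -12 stops the sum at k = 12; the 13 terms are added exactly. Its exact value is -\frac{1900456343597607}{640860395929600}.

Key step: t_0 = -\frac{6}{7} here, and factor the ratio over Q (prefactor -6/7): negated roots = parameters.
Ratio: r(k) = 2 * (k-12) (k+\frac{1}{2}) / [(k-\frac{1}{3}) (k+1) (k+1)] ; factor over Q: parameters, x = 2, and C = -\frac{6}{7}.


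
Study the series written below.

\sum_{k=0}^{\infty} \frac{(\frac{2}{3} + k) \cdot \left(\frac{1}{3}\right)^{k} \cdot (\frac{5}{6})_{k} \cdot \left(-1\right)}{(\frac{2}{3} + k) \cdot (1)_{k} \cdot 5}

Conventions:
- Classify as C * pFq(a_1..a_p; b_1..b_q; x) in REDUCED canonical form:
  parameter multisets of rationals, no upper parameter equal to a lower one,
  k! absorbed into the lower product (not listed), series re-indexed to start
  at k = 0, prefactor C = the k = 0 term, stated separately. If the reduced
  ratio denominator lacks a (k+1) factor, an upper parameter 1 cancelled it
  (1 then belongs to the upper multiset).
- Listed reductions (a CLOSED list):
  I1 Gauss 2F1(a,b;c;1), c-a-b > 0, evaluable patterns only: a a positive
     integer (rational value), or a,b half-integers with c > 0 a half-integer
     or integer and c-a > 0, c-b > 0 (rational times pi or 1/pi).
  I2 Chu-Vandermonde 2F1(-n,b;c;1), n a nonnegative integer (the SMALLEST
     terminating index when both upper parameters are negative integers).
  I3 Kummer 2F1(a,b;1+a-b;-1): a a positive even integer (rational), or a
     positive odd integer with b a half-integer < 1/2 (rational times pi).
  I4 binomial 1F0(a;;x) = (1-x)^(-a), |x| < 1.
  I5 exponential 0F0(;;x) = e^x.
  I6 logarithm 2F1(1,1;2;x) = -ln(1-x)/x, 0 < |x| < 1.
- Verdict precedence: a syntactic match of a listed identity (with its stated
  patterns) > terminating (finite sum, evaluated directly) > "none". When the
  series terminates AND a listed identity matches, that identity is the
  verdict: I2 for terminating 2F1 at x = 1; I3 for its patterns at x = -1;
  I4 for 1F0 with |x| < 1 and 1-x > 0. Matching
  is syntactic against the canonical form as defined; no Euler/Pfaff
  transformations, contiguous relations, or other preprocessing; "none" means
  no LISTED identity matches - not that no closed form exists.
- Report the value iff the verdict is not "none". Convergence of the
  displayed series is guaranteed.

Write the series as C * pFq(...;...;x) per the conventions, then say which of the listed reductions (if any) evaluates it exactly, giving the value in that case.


With C = -\frac{1}{5}: the canonical form is 1F0(\frac{5}{6}; -; \frac{1}{3}). Verdict: this is the I4 binomial reduction (the 1F0 binomial series: exponent -5/6, x = \frac{1}{3}). Hence: \left(-\frac{1}{5}\right) \cdot \left(\frac{2}{3}\right)^{-\frac{5}{6}}.

The tell: t_0 being -\frac{1}{5}, (1)_k (C = -1/5) is k! itself.
Term ratio: r(k) = \frac{1}{3} * (k+\frac{5}{6}) / [(k+1)] - rational; roots negated = parameters, x = \frac{1}{3}, C = -\frac{1}{5}.


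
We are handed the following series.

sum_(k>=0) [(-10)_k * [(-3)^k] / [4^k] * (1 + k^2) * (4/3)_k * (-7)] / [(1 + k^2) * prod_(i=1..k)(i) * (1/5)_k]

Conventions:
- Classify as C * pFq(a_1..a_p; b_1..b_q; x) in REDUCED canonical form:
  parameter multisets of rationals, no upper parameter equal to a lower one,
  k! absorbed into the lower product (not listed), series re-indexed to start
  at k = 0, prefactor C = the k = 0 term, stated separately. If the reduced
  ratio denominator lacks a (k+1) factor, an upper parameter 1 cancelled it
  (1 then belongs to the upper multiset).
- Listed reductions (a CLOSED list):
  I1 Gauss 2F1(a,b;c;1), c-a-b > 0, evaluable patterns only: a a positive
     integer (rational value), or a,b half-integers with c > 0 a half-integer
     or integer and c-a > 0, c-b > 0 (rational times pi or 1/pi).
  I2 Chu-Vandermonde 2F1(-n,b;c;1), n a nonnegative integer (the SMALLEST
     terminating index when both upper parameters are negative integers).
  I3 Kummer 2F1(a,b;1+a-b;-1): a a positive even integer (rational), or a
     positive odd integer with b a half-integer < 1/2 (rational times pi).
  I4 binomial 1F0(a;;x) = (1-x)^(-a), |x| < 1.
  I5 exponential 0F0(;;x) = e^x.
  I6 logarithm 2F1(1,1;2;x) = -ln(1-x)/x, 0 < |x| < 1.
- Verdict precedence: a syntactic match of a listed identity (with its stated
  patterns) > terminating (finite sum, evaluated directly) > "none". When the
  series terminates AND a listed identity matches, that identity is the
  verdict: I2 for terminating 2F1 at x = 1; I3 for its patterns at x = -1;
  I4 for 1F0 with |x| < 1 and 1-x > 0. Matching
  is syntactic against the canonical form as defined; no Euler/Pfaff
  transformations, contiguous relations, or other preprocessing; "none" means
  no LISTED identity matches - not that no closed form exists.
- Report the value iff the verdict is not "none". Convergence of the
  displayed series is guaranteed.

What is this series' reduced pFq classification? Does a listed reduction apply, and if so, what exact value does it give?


Prefactor -7, argument -3/4: 2F1 with upper {-10, 4/3} over lower {1/5}. Verdict: terminating - upper -10 stops the sum at k = 10; the 11 terms are added exactly. Its exact value is -7999931675921311/146837864448.

Key observation: t_0 being -7, the product of the first k integers (prefactor -7) is k!.
Ratio: r(k) = (-3/4) * (k-10) (k+4/3) / [(k+1/5) (k+1)] - rational in k. x = (-3/4); t_0 = -7; negate the roots.
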